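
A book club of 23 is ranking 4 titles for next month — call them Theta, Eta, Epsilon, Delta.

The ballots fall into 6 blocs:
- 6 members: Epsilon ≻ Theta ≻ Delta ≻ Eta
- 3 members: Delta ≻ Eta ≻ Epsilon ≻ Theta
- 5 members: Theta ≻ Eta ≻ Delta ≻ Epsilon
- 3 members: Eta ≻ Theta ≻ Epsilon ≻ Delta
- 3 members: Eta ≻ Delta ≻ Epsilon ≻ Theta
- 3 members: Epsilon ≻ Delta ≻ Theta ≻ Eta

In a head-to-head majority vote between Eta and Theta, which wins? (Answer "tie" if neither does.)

Ballots ranking Eta above Theta: 3 + 3 + 3 = 9.
Ballots ranking Theta above Eta: 23 − 9 = 14.
Theta wins the head-to-head 14–9.

Theta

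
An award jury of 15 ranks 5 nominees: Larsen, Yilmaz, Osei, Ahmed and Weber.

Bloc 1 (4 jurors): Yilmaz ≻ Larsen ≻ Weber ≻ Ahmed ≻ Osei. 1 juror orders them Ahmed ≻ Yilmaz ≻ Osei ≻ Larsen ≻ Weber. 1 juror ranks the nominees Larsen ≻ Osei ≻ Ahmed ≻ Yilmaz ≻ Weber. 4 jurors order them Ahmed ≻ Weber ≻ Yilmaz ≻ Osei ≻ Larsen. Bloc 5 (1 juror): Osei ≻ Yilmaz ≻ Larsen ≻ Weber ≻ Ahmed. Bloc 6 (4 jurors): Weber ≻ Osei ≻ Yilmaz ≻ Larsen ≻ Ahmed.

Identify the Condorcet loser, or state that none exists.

Head-to-head results (15 jurors):
Larsen vs Yilmaz: Larsen preferred on 1 ballot; Yilmaz wins 14–1.
Larsen vs Osei: Osei, 10–5.
Larsen vs Ahmed: 10 to 5, Larsen.
Larsen–Weber: Weber 8–7.
Yilmaz vs Osei: Yilmaz is ranked higher on 4+1+4 = 9 ballots, Osei on 6. Yilmaz wins 9–6.
Yilmaz vs Ahmed: Yilmaz wins 9–6.
Yilmaz vs Weber: Weber, 8–7.
Osei vs Ahmed: 1+1+4 = 6 for Osei, 9 for Ahmed — Ahmed by 9–6.
Osei vs Weber: Osei preferred on 1+1+1 = 3 ballots; Weber wins 12–3.
Ahmed vs Weber: Weber, 9–6.
Every nominee wins at least one matchup (Larsen beats Ahmed; Yilmaz beats Larsen; Osei beats Larsen; Ahmed beats Osei; Weber beats Larsen), so there is no Condorcet loser.

none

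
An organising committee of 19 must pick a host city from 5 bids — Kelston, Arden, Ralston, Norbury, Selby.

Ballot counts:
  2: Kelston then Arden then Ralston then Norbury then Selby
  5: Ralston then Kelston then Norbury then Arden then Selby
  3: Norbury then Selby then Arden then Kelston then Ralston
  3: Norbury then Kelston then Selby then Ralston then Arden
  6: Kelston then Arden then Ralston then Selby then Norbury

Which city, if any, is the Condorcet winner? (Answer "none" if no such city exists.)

Kelston

Check each pair by majority over 19 ballots:
Kelston vs Arden: Kelston wins 16–3.
Kelston–Ralston: Kelston 14–5.
Kelston–Norbury: Kelston 13–6.
Kelston vs Selby: Kelston, 16–3.
Arden vs Ralston: Arden, 11–8.
Arden vs Norbury: Norbury wins 11–8.
Arden vs Selby: Arden wins 13–6.
Ralston–Norbury: Ralston 13–6.
Ralston–Selby: Ralston 13–6.
Norbury vs Selby: Norbury wins 13–6.
Kelston wins every pairwise contest, so Kelston is the Condorcet winner.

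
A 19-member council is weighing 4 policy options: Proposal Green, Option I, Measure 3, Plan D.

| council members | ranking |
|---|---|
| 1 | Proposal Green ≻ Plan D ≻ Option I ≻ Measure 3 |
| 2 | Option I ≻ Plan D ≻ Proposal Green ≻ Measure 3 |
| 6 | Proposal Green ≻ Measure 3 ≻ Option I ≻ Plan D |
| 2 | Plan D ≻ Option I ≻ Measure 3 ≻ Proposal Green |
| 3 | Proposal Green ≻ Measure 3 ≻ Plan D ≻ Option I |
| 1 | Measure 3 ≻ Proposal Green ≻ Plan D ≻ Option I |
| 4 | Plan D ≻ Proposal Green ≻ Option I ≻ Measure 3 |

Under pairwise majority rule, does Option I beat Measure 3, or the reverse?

Ballots ranking Option I above Measure 3: 1 + 2 + 2 + 4 = 9.
Ballots ranking Measure 3 above Option I: 19 − 9 = 10.
Measure 3 wins the head-to-head 10–9.

Measure 3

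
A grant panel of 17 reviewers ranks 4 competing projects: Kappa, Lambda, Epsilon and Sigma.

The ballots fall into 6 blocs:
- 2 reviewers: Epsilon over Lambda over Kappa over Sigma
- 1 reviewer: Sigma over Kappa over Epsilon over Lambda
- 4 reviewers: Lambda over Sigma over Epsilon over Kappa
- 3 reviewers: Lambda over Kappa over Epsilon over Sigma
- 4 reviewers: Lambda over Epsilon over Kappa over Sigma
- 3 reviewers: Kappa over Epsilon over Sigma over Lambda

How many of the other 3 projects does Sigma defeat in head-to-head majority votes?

0

Sigma against each rival (17 reviewers):
Sigma vs Kappa: Kappa, 12–5.
Sigma vs Lambda: Sigma is ranked higher on 1+3 = 4 ballots, Lambda on 13. Lambda wins 13–4.
Sigma vs Epsilon: Sigma preferred on 1+4 = 5 ballots; Epsilon wins 12–5.
Sigma beats no one; loses to Kappa, Lambda, Epsilon — 0 pairwise wins.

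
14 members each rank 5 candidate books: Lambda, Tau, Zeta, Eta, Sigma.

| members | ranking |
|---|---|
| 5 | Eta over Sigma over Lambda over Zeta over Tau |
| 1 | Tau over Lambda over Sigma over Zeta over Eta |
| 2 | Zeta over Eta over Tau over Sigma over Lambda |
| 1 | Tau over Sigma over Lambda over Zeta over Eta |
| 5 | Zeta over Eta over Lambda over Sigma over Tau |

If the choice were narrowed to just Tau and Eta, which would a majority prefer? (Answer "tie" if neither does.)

Eta

Ballots ranking Tau above Eta: 1 + 1 = 2.
Ballots ranking Eta above Tau: 14 − 2 = 12.
Eta wins the head-to-head 12–2.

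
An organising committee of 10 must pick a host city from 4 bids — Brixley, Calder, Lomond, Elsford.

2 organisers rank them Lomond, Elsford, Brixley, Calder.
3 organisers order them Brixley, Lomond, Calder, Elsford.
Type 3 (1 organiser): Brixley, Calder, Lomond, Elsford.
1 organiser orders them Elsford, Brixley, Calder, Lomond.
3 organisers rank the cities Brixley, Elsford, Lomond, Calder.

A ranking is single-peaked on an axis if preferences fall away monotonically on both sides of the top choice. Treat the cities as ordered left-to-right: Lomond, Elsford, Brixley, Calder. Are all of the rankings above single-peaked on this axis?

no

Axis positions: Lomond=1, Elsford=2, Brixley=3, Calder=4.
Type 1 (peak Lomond at position 1): ranking walks positions 1-2-3-4, expanding outward from the peak — single-peaked.
Type 2: ranking walks positions 3-1-4-2; Lomond is ranked above Elsford even though Elsford lies between Lomond and the peak Brixley on the axis — preferences dip and rise again. Not single-peaked.
Type 3: ranking walks positions 3-4-1-2; Lomond is ranked above Elsford even though Elsford lies between Lomond and the peak Brixley on the axis — preferences dip and rise again. Not single-peaked.
Type 4 (peak Elsford at position 2): ranking walks positions 2-3-4-1, expanding outward from the peak — single-peaked.
Type 5 (peak Brixley at position 3): ranking walks positions 3-2-1-4, expanding outward from the peak — single-peaked.
Type 2 violates single-peakedness, so the profile is not single-peaked on this axis.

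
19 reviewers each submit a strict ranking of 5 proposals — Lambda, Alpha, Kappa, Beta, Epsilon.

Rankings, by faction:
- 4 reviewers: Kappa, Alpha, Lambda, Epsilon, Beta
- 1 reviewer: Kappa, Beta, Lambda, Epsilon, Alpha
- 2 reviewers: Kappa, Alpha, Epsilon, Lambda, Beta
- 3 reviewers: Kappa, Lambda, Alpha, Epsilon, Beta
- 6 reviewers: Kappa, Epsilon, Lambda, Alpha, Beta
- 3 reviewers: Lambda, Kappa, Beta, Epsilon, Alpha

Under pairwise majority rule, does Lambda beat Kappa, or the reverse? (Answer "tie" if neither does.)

Ballots ranking Lambda above Kappa: 3.
Ballots ranking Kappa above Lambda: 19 − 3 = 16.
Kappa wins the head-to-head 16–3.

Kappa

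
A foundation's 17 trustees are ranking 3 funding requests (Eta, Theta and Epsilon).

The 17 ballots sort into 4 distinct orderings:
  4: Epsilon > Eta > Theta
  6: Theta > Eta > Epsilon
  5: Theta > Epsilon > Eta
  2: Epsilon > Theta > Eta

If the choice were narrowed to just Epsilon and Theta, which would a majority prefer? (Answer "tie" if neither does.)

Ballots ranking Epsilon above Theta: 4 + 2 = 6.
Ballots ranking Theta above Epsilon: 17 − 6 = 11.
Theta wins the head-to-head 11–6.

Theta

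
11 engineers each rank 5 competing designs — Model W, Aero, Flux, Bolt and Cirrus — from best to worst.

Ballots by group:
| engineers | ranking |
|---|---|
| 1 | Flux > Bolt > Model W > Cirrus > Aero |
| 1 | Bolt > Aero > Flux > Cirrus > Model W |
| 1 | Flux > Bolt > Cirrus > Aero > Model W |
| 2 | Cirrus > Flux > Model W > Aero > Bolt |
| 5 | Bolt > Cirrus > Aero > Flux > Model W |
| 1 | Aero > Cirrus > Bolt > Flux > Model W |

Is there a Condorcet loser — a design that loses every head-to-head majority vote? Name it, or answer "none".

Head-to-head results (11 engineers):
Model W vs Aero: Model W preferred on 1+2 = 3 ballots; Aero wins 8–3.
Model W vs Flux: Model W preferred on 0 ballots; Flux wins 11–0.
Model W–Bolt: Bolt 9–2.
Model W–Cirrus: Cirrus 10–1.
Aero vs Flux: Aero, 7–4.
Aero vs Bolt: Aero preferred on 2+1 = 3 ballots; Bolt wins 8–3.
Aero vs Cirrus: Aero is ranked higher on 1+1 = 2 ballots, Cirrus on 9. Cirrus wins 9–2.
Flux vs Bolt: Bolt, 7–4.
Flux vs Cirrus: Flux preferred on 1+1+1 = 3 ballots; Cirrus wins 8–3.
Bolt vs Cirrus: Bolt preferred on 1+1+1+5 = 8 ballots; Bolt wins 8–3.
Model W loses to every other design — it is the Condorcet loser.

Model W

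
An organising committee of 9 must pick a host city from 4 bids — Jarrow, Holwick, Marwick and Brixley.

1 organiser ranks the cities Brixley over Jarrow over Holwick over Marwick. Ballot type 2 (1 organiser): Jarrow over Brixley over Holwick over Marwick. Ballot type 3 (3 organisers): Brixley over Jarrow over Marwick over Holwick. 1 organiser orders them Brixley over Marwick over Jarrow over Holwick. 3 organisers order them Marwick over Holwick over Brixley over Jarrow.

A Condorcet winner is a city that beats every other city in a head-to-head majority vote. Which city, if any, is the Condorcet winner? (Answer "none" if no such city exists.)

Head-to-head results (9 organisers):
Jarrow vs Holwick: Jarrow is ranked higher on 1+1+3+1 = 6 ballots, Holwick on 3. Jarrow wins 6–3.
Jarrow vs Marwick: Jarrow preferred on 1+1+3 = 5 ballots; Jarrow wins 5–4.
Jarrow vs Brixley: Jarrow preferred on 1 ballot; Brixley wins 8–1.
Holwick vs Marwick: 1+1 = 2 for Holwick, 7 for Marwick — Marwick by 7–2.
Holwick vs Brixley: Holwick is ranked higher on 3 ballots, Brixley on 6. Brixley wins 6–3.
Marwick vs Brixley: Marwick preferred on 3 ballots; Brixley wins 6–3.
Only Brixley has no losses; Brixley is the Condorcet winner.

Brixley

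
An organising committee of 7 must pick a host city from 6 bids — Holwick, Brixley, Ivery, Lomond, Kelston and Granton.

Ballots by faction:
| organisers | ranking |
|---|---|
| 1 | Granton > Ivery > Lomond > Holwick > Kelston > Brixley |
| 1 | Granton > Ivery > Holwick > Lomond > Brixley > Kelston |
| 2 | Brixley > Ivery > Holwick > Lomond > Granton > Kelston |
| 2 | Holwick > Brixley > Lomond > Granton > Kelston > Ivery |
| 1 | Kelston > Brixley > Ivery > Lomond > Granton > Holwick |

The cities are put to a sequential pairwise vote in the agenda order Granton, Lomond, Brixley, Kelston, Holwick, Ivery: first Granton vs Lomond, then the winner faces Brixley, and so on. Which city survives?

Ivery

Round 1: Granton vs Lomond — 2–5, Lomond advances.
Round 2: Lomond vs Brixley — 2–5, Brixley advances.
Round 3: Brixley vs Kelston — 5–2, Brixley advances.
Round 4: Brixley vs Holwick — 3–4, Holwick advances.
Round 5: Holwick vs Ivery — 2–5, Ivery advances.
Ivery survives the agenda.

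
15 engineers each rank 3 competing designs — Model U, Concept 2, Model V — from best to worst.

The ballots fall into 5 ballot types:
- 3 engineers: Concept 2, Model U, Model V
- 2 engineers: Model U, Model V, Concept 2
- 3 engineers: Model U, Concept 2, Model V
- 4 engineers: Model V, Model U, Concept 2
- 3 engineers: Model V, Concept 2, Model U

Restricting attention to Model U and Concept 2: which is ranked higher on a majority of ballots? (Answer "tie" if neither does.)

Model U

Ballots ranking Model U above Concept 2: 2 + 3 + 4 = 9.
Ballots ranking Concept 2 above Model U: 15 − 9 = 6.
Model U wins the head-to-head 9–6.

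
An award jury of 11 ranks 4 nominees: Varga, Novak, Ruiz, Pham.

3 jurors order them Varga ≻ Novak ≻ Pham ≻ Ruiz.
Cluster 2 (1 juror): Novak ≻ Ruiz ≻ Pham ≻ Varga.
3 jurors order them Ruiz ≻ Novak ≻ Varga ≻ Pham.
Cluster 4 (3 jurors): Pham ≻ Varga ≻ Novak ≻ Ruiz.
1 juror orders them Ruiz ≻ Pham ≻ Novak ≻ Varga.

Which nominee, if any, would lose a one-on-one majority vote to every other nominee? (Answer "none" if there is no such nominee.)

Ruiz

Head-to-head results (11 jurors):
Varga vs Novak: 6 to 5, Varga.
Varga vs Ruiz: Varga, 6–5.
Varga–Pham: Varga 6–5.
Novak vs Ruiz: Novak wins 7–4.
Novak vs Pham: Novak preferred on 3+1+3 = 7 ballots; Novak wins 7–4.
Ruiz vs Pham: Ruiz is ranked higher on 1+3+1 = 5 ballots, Pham on 6. Pham wins 6–5.
Ruiz is beaten in every head-to-head and is the Condorcet loser.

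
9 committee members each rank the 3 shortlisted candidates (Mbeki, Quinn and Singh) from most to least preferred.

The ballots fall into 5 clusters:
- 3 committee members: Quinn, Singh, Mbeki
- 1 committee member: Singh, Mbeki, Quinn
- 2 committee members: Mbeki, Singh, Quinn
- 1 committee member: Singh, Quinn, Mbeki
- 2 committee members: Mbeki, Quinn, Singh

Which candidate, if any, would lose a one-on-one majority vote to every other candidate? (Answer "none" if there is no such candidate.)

none

Head-to-head results (9 committee members):
Mbeki vs Quinn: Mbeki preferred on 1+2+2 = 5 ballots; Mbeki wins 5–4.
Mbeki vs Singh: Singh wins 5–4.
Quinn–Singh: Quinn 5–4.
No candidate is winless: Mbeki beats Quinn; Quinn beats Singh; Singh beats Mbeki. There is no Condorcet loser.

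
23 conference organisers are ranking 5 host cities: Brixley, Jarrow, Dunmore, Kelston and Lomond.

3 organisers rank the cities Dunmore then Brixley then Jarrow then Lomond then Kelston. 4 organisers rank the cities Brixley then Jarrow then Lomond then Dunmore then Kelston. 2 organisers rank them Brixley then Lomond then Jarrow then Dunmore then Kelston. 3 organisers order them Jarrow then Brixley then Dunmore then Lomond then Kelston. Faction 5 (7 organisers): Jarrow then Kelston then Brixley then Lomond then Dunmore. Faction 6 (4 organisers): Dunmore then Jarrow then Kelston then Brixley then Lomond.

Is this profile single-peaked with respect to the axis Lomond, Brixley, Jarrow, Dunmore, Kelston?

Axis positions: Lomond=1, Brixley=2, Jarrow=3, Dunmore=4, Kelston=5.
Faction 1: ranking walks positions 4-2-3-1-5; Brixley is ranked above Jarrow even though Jarrow lies between Brixley and the peak Dunmore on the axis — preferences dip and rise again. Not single-peaked.
Faction 2 (peak Brixley at position 2): ranking walks positions 2-3-1-4-5, expanding outward from the peak — single-peaked.
Faction 3 (peak Brixley at position 2): ranking walks positions 2-1-3-4-5, expanding outward from the peak — single-peaked.
Faction 4 (peak Jarrow at position 3): ranking walks positions 3-2-4-1-5, expanding outward from the peak — single-peaked.
Faction 5: ranking walks positions 3-5-2-1-4; Kelston is ranked above Dunmore even though Dunmore lies between Kelston and the peak Jarrow on the axis — preferences dip and rise again. Not single-peaked.
Faction 6 (peak Dunmore at position 4): ranking walks positions 4-3-5-2-1, expanding outward from the peak — single-peaked.
Faction 1 violates single-peakedness, so the profile is not single-peaked on this axis.

no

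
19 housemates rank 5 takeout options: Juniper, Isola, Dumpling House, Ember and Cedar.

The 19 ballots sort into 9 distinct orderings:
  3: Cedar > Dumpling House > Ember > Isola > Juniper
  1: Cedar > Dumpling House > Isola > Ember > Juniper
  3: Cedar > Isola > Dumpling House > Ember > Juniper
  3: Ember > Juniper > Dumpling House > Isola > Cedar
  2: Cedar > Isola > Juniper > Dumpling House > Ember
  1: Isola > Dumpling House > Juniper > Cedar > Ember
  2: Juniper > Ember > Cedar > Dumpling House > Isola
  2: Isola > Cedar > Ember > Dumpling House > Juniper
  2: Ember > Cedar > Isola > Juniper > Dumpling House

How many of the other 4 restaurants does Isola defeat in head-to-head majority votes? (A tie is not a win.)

2

Isola against each rival (19 friends):
Isola–Juniper: Isola 14–5.
Isola–Dumpling House: Isola 10–9.
Isola–Ember: Ember 10–9.
Isola vs Cedar: Cedar, 13–6.
Isola beats Juniper, Dumpling House; loses to Ember, Cedar — 2 pairwise wins.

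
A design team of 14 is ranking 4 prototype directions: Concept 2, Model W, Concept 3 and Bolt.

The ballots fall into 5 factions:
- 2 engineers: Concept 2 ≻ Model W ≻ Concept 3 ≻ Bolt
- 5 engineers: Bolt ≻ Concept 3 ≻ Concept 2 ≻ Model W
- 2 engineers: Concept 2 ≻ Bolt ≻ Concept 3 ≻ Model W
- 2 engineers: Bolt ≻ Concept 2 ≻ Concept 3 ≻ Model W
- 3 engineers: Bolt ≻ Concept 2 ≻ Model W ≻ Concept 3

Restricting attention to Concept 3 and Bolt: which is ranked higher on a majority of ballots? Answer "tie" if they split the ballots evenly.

Ballots ranking Concept 3 above Bolt: 2.
Ballots ranking Bolt above Concept 3: 14 − 2 = 12.
Bolt wins the head-to-head 12–2.

Bolt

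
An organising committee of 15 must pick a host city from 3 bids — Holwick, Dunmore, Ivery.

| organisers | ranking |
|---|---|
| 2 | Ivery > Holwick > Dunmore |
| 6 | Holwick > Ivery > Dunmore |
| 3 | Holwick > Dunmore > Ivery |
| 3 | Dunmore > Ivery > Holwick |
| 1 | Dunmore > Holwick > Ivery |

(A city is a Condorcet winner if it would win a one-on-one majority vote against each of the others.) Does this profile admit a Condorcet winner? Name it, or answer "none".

Check each pair by majority over 15 ballots:
Holwick vs Dunmore: Holwick wins 11–4.
Holwick–Ivery: Holwick 10–5.
Dunmore–Ivery: Ivery 8–7.
Holwick beats each of Dunmore, Ivery — Holwick is the Condorcet winner.

Holwick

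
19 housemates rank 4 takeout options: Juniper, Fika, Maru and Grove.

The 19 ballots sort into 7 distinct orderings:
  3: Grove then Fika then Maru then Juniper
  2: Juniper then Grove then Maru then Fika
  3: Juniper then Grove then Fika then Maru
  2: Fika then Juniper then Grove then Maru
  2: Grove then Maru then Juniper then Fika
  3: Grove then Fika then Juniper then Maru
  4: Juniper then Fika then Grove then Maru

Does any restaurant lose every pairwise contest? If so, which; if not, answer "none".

Maru

Pairwise majorities:
Juniper vs Fika: Juniper preferred on 2+3+2+4 = 11 ballots; Juniper wins 11–8.
Juniper vs Maru: Juniper preferred on 2+3+2+3+4 = 14 ballots; Juniper wins 14–5.
Juniper vs Grove: Juniper preferred on 2+3+2+4 = 11 ballots; Juniper wins 11–8.
Fika vs Maru: 3+3+2+3+4 = 15 for Fika, 4 for Maru — Fika by 15–4.
Fika vs Grove: Grove wins 13–6.
Maru–Grove: Grove 19–0.
Maru loses to every other restaurant — it is the Condorcet loser.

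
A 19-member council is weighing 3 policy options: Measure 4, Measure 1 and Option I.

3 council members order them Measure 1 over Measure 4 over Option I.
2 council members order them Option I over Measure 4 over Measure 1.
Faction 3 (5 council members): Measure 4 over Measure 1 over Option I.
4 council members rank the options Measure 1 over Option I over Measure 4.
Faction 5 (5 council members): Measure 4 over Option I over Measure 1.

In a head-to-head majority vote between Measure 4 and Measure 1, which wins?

Measure 4

Ballots ranking Measure 4 above Measure 1: 2 + 5 + 5 = 12.
Ballots ranking Measure 1 above Measure 4: 19 − 12 = 7.
Measure 4 wins the head-to-head 12–7.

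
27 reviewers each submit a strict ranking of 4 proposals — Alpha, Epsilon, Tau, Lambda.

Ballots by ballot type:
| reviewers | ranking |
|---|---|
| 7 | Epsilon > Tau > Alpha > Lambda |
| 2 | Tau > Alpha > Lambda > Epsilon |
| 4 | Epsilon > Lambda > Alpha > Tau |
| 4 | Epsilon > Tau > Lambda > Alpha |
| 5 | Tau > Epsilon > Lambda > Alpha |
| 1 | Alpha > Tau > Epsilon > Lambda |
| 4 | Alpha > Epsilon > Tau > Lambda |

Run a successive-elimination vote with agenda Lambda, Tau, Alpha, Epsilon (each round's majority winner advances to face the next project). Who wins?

Epsilon

Round 1: Lambda vs Tau — 4–23, Tau advances.
Round 2: Tau vs Alpha — 18–9, Tau advances.
Round 3: Tau vs Epsilon — 8–19, Epsilon advances.
Epsilon survives the agenda.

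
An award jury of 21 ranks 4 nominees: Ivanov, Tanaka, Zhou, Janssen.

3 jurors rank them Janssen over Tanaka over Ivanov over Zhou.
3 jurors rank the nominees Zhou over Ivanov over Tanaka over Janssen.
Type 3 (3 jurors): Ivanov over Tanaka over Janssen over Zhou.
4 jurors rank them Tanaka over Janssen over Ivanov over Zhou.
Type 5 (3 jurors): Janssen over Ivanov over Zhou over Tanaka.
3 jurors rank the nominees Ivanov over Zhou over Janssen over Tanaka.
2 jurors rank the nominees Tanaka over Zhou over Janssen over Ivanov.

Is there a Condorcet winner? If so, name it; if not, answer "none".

none

Check each pair by majority over 21 ballots:
Ivanov vs Tanaka: Ivanov, 12–9.
Ivanov vs Zhou: Ivanov, 16–5.
Ivanov vs Janssen: Janssen wins 12–9.
Tanaka–Zhou: Tanaka 12–9.
Tanaka vs Janssen: Tanaka, 12–9.
Zhou–Janssen: Janssen 13–8.
Every nominee loses at least once (Ivanov loses to Janssen; Tanaka loses to Ivanov; Zhou loses to Ivanov; Janssen loses to Tanaka). The majority relation contains the cycle Ivanov beats Tanaka beats Janssen beats Ivanov, so there is no Condorcet winner.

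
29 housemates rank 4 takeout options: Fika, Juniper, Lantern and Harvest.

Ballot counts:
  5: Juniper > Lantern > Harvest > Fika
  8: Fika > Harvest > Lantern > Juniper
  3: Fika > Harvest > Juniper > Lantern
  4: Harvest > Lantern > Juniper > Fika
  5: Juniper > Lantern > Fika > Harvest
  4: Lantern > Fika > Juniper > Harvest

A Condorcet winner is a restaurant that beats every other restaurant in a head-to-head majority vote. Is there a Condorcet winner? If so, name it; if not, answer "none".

Check each pair by majority over 29 ballots:
Fika vs Juniper: 8+3+4 = 15 for Fika, 14 for Juniper — Fika by 15–14.
Fika vs Lantern: 11 to 18, Lantern.
Fika vs Harvest: 8+3+5+4 = 20 for Fika, 9 for Harvest — Fika by 20–9.
Juniper vs Lantern: 13 to 16, Lantern.
Juniper vs Harvest: 14 to 15, Harvest.
Lantern vs Harvest: 5+5+4 = 14 for Lantern, 15 for Harvest — Harvest by 15–14.
Every restaurant loses at least once (Fika loses to Lantern; Juniper loses to Fika; Lantern loses to Harvest; Harvest loses to Fika). The majority relation contains the cycle Fika → Harvest → Lantern → Fika, so there is no Condorcet winner.

none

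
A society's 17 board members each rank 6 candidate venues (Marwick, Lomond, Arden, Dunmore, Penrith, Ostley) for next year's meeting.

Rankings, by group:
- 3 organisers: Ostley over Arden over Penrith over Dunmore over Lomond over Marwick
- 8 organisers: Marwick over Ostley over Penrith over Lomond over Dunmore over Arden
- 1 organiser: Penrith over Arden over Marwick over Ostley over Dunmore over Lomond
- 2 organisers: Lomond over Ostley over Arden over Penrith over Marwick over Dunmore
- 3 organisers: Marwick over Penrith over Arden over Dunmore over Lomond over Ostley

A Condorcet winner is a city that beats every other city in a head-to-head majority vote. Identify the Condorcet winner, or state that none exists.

Check each pair by majority over 17 ballots:
Marwick vs Lomond: 8+1+3 = 12 for Marwick, 5 for Lomond — Marwick by 12–5.
Marwick vs Arden: 8+3 = 11 for Marwick, 6 for Arden — Marwick by 11–6.
Marwick vs Dunmore: 8+1+2+3 = 14 for Marwick, 3 for Dunmore — Marwick by 14–3.
Marwick vs Penrith: 11 to 6, Marwick.
Marwick vs Ostley: 12 to 5, Marwick.
Lomond vs Arden: Lomond is ranked higher on 8+2 = 10 ballots, Arden on 7. Lomond wins 10–7.
Lomond vs Dunmore: Lomond is ranked higher on 8+2 = 10 ballots, Dunmore on 7. Lomond wins 10–7.
Lomond vs Penrith: 2 to 15, Penrith.
Lomond vs Ostley: 2+3 = 5 for Lomond, 12 for Ostley — Ostley by 12–5.
Arden vs Dunmore: Arden is ranked higher on 3+1+2+3 = 9 ballots, Dunmore on 8. Arden wins 9–8.
Arden vs Penrith: Arden is ranked higher on 3+2 = 5 ballots, Penrith on 12. Penrith wins 12–5.
Arden vs Ostley: 4 to 13, Ostley.
Dunmore vs Penrith: 0 for Dunmore, 17 for Penrith — Penrith by 17–0.
Dunmore vs Ostley: 3 for Dunmore, 14 for Ostley — Ostley by 14–3.
Penrith vs Ostley: Penrith preferred on 1+3 = 4 ballots; Ostley wins 13–4.
Marwick defeats every rival head-to-head and is the Condorcet winner.

Marwick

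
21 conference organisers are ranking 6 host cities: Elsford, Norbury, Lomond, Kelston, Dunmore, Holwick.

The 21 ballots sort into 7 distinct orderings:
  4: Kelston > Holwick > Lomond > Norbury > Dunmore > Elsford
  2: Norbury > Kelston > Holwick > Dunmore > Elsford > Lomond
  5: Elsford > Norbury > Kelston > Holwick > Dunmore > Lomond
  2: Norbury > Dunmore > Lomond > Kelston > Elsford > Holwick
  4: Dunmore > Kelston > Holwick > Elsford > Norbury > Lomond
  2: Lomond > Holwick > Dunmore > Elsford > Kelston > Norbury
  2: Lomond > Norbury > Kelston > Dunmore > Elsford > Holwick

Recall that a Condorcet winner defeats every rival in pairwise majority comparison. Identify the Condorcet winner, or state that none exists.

Check each pair by majority over 21 ballots:
Elsford vs Norbury: Elsford, 11–10.
Elsford–Lomond: Elsford 11–10.
Elsford vs Kelston: Kelston wins 14–7.
Elsford vs Dunmore: Dunmore, 16–5.
Elsford vs Holwick: Holwick, 12–9.
Norbury vs Lomond: Norbury, 13–8.
Norbury vs Kelston: Norbury, 11–10.
Norbury–Dunmore: Norbury 15–6.
Norbury vs Holwick: Norbury wins 11–10.
Lomond–Kelston: Kelston 15–6.
Lomond vs Dunmore: Dunmore wins 13–8.
Lomond vs Holwick: Holwick wins 15–6.
Kelston–Dunmore: Kelston 13–8.
Kelston vs Holwick: Kelston, 19–2.
Dunmore vs Holwick: Holwick, 13–8.
Each city drops at least one matchup (Elsford loses to Kelston; Norbury loses to Elsford; Lomond loses to Elsford; Kelston loses to Norbury; Dunmore loses to Norbury; Holwick loses to Norbury); the cycle Elsford → Norbury → Kelston → Elsford rules out a Condorcet winner.

none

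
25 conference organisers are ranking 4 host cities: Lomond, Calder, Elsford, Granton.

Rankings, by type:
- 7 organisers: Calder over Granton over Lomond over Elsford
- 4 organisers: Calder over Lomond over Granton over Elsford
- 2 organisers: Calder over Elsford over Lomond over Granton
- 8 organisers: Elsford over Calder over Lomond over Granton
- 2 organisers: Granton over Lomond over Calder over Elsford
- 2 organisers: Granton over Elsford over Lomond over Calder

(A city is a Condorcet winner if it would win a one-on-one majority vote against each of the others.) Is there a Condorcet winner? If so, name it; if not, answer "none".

Pairwise majorities:
Lomond vs Calder: 2+2 = 4 for Lomond, 21 for Calder — Calder by 21–4.
Lomond vs Elsford: Lomond preferred on 7+4+2 = 13 ballots; Lomond wins 13–12.
Lomond vs Granton: 14 to 11, Lomond.
Calder vs Elsford: Calder preferred on 7+4+2+2 = 15 ballots; Calder wins 15–10.
Calder vs Granton: 21 to 4, Calder.
Elsford vs Granton: 10 to 15, Granton.
Calder beats each of Lomond, Elsford, Granton — Calder is the Condorcet winner.

Calder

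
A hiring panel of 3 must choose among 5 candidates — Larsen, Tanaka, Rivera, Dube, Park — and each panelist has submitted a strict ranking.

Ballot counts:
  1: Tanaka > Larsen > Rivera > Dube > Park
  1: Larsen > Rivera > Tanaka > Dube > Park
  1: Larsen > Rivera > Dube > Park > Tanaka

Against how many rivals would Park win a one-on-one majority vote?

Park against each rival (3 committee members):
Park vs Larsen: Park preferred on 0 ballots; Larsen wins 3–0.
Park vs Tanaka: Tanaka wins 2–1.
Park vs Rivera: 0 for Park, 3 for Rivera — Rivera by 3–0.
Park–Dube: Dube 3–0.
Park beats no one; loses to Larsen, Tanaka, Rivera, Dube — 0 pairwise wins.

0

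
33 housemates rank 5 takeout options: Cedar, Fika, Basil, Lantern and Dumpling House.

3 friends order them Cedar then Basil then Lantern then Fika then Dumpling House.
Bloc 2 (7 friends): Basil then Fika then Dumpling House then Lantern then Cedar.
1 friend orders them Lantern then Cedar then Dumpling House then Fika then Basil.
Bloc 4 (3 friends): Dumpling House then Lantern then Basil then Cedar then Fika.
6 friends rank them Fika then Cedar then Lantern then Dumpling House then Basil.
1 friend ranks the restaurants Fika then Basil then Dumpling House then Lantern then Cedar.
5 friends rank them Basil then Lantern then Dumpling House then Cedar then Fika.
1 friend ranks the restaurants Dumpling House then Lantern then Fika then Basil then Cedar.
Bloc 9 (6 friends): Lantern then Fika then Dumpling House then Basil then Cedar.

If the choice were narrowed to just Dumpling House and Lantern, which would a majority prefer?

Lantern

Ballots ranking Dumpling House above Lantern: 7 + 3 + 1 + 1 = 12.
Ballots ranking Lantern above Dumpling House: 33 − 12 = 21.
Lantern wins the head-to-head 21–12.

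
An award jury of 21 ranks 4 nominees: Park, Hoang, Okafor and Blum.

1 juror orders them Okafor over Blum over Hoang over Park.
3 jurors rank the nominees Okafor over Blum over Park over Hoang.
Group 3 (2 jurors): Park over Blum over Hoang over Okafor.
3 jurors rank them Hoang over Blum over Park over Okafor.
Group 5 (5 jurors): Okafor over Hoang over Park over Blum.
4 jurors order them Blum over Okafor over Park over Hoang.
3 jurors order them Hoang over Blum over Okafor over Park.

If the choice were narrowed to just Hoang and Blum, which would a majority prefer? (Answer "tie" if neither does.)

Ballots ranking Hoang above Blum: 3 + 5 + 3 = 11.
Ballots ranking Blum above Hoang: 21 − 11 = 10.
Hoang wins the head-to-head 11–10.

Hoang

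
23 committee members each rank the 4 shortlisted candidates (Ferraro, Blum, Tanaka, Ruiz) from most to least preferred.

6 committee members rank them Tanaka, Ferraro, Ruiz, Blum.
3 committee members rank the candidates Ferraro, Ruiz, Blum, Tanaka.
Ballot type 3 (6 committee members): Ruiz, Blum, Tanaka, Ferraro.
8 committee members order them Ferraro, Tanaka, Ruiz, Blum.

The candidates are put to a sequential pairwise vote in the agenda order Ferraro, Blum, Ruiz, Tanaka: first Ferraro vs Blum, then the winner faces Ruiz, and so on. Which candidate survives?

Round 1: Ferraro vs Blum — 17–6, Ferraro advances.
Round 2: Ferraro vs Ruiz — 17–6, Ferraro advances.
Round 3: Ferraro vs Tanaka — 11–12, Tanaka advances.
The agenda winner is Tanaka.

Tanaka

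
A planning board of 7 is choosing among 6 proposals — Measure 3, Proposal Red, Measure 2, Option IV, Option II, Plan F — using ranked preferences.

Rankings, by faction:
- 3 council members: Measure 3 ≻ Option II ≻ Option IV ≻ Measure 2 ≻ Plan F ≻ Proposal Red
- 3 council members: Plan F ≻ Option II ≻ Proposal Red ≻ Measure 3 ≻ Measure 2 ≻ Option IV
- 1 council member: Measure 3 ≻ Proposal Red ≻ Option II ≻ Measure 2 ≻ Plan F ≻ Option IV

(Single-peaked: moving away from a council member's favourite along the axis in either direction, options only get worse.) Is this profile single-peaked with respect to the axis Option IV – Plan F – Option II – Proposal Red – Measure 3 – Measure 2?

Axis positions: Option IV=1, Plan F=2, Option II=3, Proposal Red=4, Measure 3=5, Measure 2=6.
Faction 1: ranking walks positions 5-3-1-6-2-4; Option II is ranked above Proposal Red even though Proposal Red lies between Option II and the peak Measure 3 on the axis — preferences dip and rise again. Not single-peaked.
Faction 2 (peak Plan F at position 2): ranking walks positions 2-3-4-5-6-1, expanding outward from the peak — single-peaked.
Faction 3 (peak Measure 3 at position 5): ranking walks positions 5-4-3-6-2-1, expanding outward from the peak — single-peaked.
Faction 1 violates single-peakedness, so the profile is not single-peaked on this axis.

no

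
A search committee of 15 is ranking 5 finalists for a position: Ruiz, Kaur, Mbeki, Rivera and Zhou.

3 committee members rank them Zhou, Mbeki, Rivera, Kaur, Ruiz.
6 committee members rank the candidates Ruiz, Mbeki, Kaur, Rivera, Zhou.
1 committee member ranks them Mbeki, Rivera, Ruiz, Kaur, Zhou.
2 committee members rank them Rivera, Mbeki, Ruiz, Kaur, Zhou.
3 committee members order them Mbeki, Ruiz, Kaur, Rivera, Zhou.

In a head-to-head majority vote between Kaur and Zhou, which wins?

Ballots ranking Kaur above Zhou: 6 + 1 + 2 + 3 = 12.
Ballots ranking Zhou above Kaur: 15 − 12 = 3.
Kaur wins the head-to-head 12–3.

Kaur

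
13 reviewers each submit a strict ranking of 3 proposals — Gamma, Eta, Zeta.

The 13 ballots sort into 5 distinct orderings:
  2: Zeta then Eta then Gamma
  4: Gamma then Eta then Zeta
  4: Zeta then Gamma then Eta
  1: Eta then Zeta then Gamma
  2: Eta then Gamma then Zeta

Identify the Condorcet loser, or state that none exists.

Head-to-head results (13 reviewers):
Gamma vs Eta: Gamma wins 8–5.
Gamma vs Zeta: Gamma preferred on 4+2 = 6 ballots; Zeta wins 7–6.
Eta vs Zeta: Eta wins 7–6.
Every project wins at least one matchup (Gamma beats Eta; Eta beats Zeta; Zeta beats Gamma), so there is no Condorcet loser.

none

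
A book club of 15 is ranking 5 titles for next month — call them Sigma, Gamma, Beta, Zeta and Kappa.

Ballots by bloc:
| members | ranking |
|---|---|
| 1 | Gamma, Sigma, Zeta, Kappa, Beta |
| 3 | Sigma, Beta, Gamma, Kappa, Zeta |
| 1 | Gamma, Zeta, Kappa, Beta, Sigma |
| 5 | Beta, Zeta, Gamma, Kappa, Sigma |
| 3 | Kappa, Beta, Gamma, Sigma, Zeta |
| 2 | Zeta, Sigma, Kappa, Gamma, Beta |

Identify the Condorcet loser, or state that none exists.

Sigma

Pairwise majorities:
Sigma vs Gamma: Sigma is ranked higher on 3+2 = 5 ballots, Gamma on 10. Gamma wins 10–5.
Sigma–Beta: Beta 9–6.
Sigma vs Zeta: Sigma is ranked higher on 1+3+3 = 7 ballots, Zeta on 8. Zeta wins 8–7.
Sigma vs Kappa: 1+3+2 = 6 for Sigma, 9 for Kappa — Kappa by 9–6.
Gamma vs Beta: 1+1+2 = 4 for Gamma, 11 for Beta — Beta by 11–4.
Gamma vs Zeta: Gamma wins 8–7.
Gamma vs Kappa: Gamma wins 10–5.
Beta vs Zeta: 11 to 4, Beta.
Beta vs Kappa: 3+5 = 8 for Beta, 7 for Kappa — Beta by 8–7.
Zeta vs Kappa: 1+1+5+2 = 9 for Zeta, 6 for Kappa — Zeta by 9–6.
Sigma loses to every other book — it is the Condorcet loser.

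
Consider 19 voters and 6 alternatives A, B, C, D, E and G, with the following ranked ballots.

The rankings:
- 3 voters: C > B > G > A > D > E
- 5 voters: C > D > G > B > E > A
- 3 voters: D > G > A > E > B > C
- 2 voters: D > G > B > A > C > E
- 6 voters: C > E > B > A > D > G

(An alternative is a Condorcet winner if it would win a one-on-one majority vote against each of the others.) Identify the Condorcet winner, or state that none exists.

C

Check each pair by majority over 19 ballots:
A vs B: B, 16–3.
A vs C: C, 14–5.
A vs D: D wins 10–9.
A–E: E 11–8.
A vs G: G wins 13–6.
B vs C: C, 14–5.
B–D: D 10–9.
B–E: B 10–9.
B vs G: G, 10–9.
C–D: C 14–5.
C–E: C 16–3.
C vs G: C, 14–5.
D–E: D 13–6.
D vs G: D, 16–3.
E vs G: G wins 13–6.
C wins every pairwise contest, so C is the Condorcet winner.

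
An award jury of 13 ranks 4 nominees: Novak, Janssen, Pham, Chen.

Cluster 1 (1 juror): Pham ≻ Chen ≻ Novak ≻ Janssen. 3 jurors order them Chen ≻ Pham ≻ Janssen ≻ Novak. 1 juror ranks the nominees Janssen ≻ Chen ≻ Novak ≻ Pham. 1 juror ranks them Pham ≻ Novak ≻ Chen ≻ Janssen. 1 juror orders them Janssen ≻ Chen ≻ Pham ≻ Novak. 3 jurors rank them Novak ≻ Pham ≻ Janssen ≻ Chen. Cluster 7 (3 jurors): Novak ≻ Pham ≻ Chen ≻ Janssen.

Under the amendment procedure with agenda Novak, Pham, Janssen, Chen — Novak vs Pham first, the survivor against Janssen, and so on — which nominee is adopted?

Round 1: Novak vs Pham — 7–6, Novak advances.
Round 2: Novak vs Janssen — 8–5, Novak advances.
Round 3: Novak vs Chen — 7–6, Novak advances.
Novak survives the agenda.

Novak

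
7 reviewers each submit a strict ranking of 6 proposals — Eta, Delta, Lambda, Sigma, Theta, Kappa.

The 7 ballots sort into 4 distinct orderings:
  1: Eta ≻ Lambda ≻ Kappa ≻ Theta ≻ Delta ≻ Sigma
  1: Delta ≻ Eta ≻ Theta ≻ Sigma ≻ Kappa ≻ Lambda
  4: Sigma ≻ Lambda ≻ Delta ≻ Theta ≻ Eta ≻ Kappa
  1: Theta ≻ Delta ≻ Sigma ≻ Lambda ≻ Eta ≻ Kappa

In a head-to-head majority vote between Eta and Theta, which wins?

Theta

Ballots ranking Eta above Theta: 1 + 1 = 2.
Ballots ranking Theta above Eta: 7 − 2 = 5.
Theta wins the head-to-head 5–2.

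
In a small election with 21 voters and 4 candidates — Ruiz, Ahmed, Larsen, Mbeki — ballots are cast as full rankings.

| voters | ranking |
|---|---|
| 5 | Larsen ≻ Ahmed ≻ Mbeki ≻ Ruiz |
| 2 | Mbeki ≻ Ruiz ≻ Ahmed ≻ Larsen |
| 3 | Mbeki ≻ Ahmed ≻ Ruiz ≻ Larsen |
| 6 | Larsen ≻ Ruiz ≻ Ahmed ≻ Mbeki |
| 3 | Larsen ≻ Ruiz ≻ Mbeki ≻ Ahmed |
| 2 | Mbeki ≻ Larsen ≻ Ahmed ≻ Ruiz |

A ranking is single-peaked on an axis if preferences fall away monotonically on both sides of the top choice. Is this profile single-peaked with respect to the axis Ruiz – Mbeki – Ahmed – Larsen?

Axis positions: Ruiz=1, Mbeki=2, Ahmed=3, Larsen=4.
Bloc 1 (peak Larsen at position 4): ranking walks positions 4-3-2-1, expanding outward from the peak — single-peaked.
Bloc 2 (peak Mbeki at position 2): ranking walks positions 2-1-3-4, expanding outward from the peak — single-peaked.
Bloc 3 (peak Mbeki at position 2): ranking walks positions 2-3-1-4, expanding outward from the peak — single-peaked.
Bloc 4: ranking walks positions 4-1-3-2; Ruiz is ranked above Ahmed even though Ahmed lies between Ruiz and the peak Larsen on the axis — preferences dip and rise again. Not single-peaked.
Bloc 5: ranking walks positions 4-1-2-3; Ruiz is ranked above Ahmed even though Ahmed lies between Ruiz and the peak Larsen on the axis — preferences dip and rise again. Not single-peaked.
Bloc 6: ranking walks positions 2-4-3-1; Larsen is ranked above Ahmed even though Ahmed lies between Larsen and the peak Mbeki on the axis — preferences dip and rise again. Not single-peaked.
Bloc 4 violates single-peakedness, so the profile is not single-peaked on this axis.

no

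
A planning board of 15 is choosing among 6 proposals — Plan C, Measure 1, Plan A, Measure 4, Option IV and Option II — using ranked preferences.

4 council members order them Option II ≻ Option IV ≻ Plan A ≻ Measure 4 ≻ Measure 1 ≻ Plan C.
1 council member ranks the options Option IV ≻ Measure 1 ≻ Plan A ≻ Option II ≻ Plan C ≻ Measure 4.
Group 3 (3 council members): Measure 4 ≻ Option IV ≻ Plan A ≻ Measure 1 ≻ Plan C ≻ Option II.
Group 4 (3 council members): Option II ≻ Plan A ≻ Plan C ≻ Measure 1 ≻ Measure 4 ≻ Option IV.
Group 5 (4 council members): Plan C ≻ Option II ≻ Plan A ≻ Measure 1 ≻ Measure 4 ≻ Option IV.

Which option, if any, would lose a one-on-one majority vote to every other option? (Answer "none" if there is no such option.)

none

Pairwise majorities:
Plan C vs Measure 1: Plan C is ranked higher on 3+4 = 7 ballots, Measure 1 on 8. Measure 1 wins 8–7.
Plan C vs Plan A: Plan A, 11–4.
Plan C vs Measure 4: Plan C is ranked higher on 1+3+4 = 8 ballots, Measure 4 on 7. Plan C wins 8–7.
Plan C vs Option IV: 7 to 8, Option IV.
Plan C vs Option II: Option II wins 8–7.
Measure 1 vs Plan A: Measure 1 preferred on 1 ballot; Plan A wins 14–1.
Measure 1 vs Measure 4: Measure 1 is ranked higher on 1+3+4 = 8 ballots, Measure 4 on 7. Measure 1 wins 8–7.
Measure 1–Option IV: Option IV 8–7.
Measure 1 vs Option II: Option II wins 11–4.
Plan A vs Measure 4: 4+1+3+4 = 12 for Plan A, 3 for Measure 4 — Plan A by 12–3.
Plan A vs Option IV: Plan A is ranked higher on 3+4 = 7 ballots, Option IV on 8. Option IV wins 8–7.
Plan A–Option II: Option II 11–4.
Measure 4 vs Option IV: Measure 4 is ranked higher on 3+3+4 = 10 ballots, Option IV on 5. Measure 4 wins 10–5.
Measure 4 vs Option II: Option II wins 12–3.
Option IV vs Option II: 4 to 11, Option II.
No option is winless: Plan C beats Measure 4; Measure 1 beats Plan C; Plan A beats Plan C; Measure 4 beats Option IV; Option IV beats Plan C; Option II beats Plan C. There is no Condorcet loser.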